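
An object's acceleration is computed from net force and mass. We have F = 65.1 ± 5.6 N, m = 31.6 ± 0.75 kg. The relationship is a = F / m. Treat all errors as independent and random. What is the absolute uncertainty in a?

0.184 m/s^2

Since a is a product/quotient, work with relative uncertainties:
  (1·δF/F)² = (1×0.0860)² = 0.00740;  (-1·δm/m)² = (-1×0.0237)² = 0.000563
δa/a = √(0.00796) = 0.0892
a = 2.06 m/s^2, so δa = 0.0892 × 2.06 = 0.184 m/s^2.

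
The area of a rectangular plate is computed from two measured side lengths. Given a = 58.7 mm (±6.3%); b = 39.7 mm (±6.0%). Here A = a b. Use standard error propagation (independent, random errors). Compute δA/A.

0.0870

Since A is a product/quotient, work with relative uncertainties:
  (1·δa/a)² = (1×0.0630)² = 0.00397;  (1·δb/b)² = (1×0.0600)² = 0.00360
δA/A = √(0.00757) = 0.0870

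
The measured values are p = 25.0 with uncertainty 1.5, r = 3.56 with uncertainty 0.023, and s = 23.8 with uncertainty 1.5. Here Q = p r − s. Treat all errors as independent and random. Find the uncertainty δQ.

Let w = p·r = 89.0. δw/w = √((1·δp/p)² + (1·δr/r)²) = √(0.00360 + 4.17e-05) = 0.0603, so δw = 5.37.
Q = w − s: δQ = √(δw² + δs²) = √(28.8 + 2.25) = 5.58

5.58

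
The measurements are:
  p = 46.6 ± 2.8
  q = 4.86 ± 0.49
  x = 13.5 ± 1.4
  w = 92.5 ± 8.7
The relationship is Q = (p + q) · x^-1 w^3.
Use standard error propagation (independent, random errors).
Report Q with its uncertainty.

(3.02 ± 0.922) × 10^6

Let u = p + q = 51.5. δu = √(δp² + δq²) = √(7.84 + 0.240) = 2.84, so δu/u = 0.0552.
Q is then a monomial in u, x, w:
δQ/Q = √((δu/u)² + (-1·δx/x)² + (3·δw/w)²) = √(0.00305 + 0.0108 + 0.0796) = 0.306
Q = 3.02e+06, so δQ = 0.306 × 3.02e+06 = 9.22e+05.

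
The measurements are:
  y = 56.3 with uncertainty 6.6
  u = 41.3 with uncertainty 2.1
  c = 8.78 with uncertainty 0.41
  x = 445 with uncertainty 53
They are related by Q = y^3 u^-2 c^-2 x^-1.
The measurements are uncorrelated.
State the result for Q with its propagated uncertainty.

Q is a product of powers, so relative uncertainties combine in quadrature:
  (3·δy/y)² = (3×0.117)² = 0.124;  (-2·δu/u)² = (-2×0.0508)² = 0.0103;  (-2·δc/c)² = (-2×0.0467)² = 0.00872;  (-1·δx/x)² = (-1×0.119)² = 0.0142
δQ/Q = √(0.157) = 0.396
Q = 0.00305, so δQ = 0.396 × 0.00305 = 0.00121.

0.00305 ± 0.00121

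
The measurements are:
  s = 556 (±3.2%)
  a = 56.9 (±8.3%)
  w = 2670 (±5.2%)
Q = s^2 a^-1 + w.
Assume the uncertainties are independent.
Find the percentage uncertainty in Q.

7.23%

Let p = s^2·a^-1 = 5430. δp/p = √((2·δs/s)² + (-1·δa/a)²) = √(0.00410 + 0.00689) = 0.105, so δp = 569.
Q = p + w: δQ = √(δp² + δw²) = √(3.24e+05 + 19300) = 586
Q = 8100, so δQ/Q = 586/8100 = 0.0723.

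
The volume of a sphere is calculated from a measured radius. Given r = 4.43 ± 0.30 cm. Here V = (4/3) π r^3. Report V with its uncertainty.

364 ± 74.0 cm^3

For a monomial V ∝ r^3, fractional errors add in quadrature:
  (3·δr/r)² = (3×0.0677)² = 0.0413
δV/V = √(0.0413) = 0.203
V = 364 cm^3, so δV = 0.203 × 364 = 74.0 cm^3.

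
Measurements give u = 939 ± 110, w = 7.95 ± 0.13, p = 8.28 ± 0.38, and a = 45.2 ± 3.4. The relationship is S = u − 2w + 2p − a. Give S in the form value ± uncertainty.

Each term contributes (cᵢ δxᵢ)² to (δS)²:
  (δu)² = 12100;  (2·δw)² = 0.0676;  (2·δp)² = 0.578;  (δa)² = 11.6
δS = √(12100) = 110
S = 894.

894 ± 110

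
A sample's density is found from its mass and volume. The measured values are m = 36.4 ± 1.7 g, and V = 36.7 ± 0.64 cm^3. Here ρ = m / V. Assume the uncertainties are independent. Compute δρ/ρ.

0.0499

Products/powers → add relative errors in quadrature, weighted by exponent:
  (1·δm/m)² = (1×0.0467)² = 0.00218;  (-1·δV/V)² = (-1×0.0174)² = 0.000304
δρ/ρ = √(0.00249) = 0.0499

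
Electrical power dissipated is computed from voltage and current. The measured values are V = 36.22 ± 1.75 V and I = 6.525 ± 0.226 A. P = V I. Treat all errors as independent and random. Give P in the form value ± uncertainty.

236.3 ± 14.0 W

Each factor contributes (exponent × relative error)² to (δP/P)²:
  (1·δV/V)² = (1×0.0483)² = 0.00233;  (1·δI/I)² = (1×0.0346)² = 0.00120
δP/P = √(0.00353) = 0.0594
P = 236.3 W, so δP = 0.0594 × 236.3 = 14.0 W.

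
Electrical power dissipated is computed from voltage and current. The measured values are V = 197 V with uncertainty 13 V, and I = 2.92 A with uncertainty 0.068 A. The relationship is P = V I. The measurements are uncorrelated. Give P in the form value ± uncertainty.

575 ± 40.3 W

Since P is a product/quotient, work with relative uncertainties:
  (1·δV/V)² = (1×0.0660)² = 0.00435;  (1·δI/I)² = (1×0.0233)² = 0.000542
δP/P = √(0.00490) = 0.0700
P = 575 W, so δP = 0.0700 × 575 = 40.3 W.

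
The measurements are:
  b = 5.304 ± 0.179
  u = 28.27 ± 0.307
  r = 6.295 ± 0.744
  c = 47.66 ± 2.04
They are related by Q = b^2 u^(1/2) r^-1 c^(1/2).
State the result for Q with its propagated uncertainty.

164.0 ± 22.6

Products/powers → add relative errors in quadrature, weighted by exponent:
  (2·δb/b)² = (2×0.0337)² = 0.00456;  (½·δu/u)² = (0.5×0.0109)² = 2.95e-05;  (-1·δr/r)² = (-1×0.118)² = 0.0140;  (½·δc/c)² = (0.5×0.0428)² = 0.000458
δQ/Q = √(0.0190) = 0.138
Q = 164.0, so δQ = 0.138 × 164.0 = 22.6.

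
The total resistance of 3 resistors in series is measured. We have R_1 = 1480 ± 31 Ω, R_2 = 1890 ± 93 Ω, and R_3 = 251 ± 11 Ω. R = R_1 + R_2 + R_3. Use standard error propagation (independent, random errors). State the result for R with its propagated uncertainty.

3620 ± 98.6 Ω

For a sum/difference, combine absolute errors in quadrature:
  (δR_1)² = 961;  (δR_2)² = 8650;  (δR_3)² = 121
δR = √(9730) = 98.6 Ω
R = 3620 Ω.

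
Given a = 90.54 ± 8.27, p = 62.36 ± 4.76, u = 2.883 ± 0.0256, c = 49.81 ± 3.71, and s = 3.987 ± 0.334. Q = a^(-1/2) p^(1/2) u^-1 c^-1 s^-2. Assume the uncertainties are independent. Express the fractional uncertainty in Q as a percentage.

19.3%

Since Q is a product/quotient, work with relative uncertainties:
  (−½·δa/a)² = (-0.5×0.0913)² = 0.00209;  (½·δp/p)² = (0.5×0.0763)² = 0.00146;  (-1·δu/u)² = (-1×0.00888)² = 7.88e-05;  (-1·δc/c)² = (-1×0.0745)² = 0.00555;  (-2·δs/s)² = (-2×0.0838)² = 0.0281
δQ/Q = √(0.0372) = 0.193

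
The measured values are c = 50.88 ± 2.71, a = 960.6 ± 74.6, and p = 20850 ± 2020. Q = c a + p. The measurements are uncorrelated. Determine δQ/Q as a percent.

Let w = c·a = 48880. δw/w = √((1·δc/c)² + (1·δa/a)²) = √(0.00284 + 0.00603) = 0.0942, so δw = 4600.
Q = w + p: δQ = √(δw² + δp²) = √(2.12e+07 + 4.08e+06) = 5030
Q = 69730, so δQ/Q = 5030/69730 = 0.0721.

7.21%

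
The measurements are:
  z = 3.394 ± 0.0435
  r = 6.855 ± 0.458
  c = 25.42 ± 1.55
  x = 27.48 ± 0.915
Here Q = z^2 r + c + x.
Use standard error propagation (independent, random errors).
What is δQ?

Let p = z^2·r = 78.96. δp/p = √((2·δz/z)² + (1·δr/r)²) = √(0.000657 + 0.00446) = 0.0716, so δp = 5.65.
Q = p + c + x: δQ = √(δp² + δc² + δx²) = √(31.9 + 2.40 + 0.837) = 5.93

5.93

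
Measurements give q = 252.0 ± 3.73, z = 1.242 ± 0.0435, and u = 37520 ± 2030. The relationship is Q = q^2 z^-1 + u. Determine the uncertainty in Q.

3100

Let p = q^2·z^-1 = 51130. δp/p = √((2·δq/q)² + (-1·δz/z)²) = √(0.000876 + 0.00123) = 0.0459, so δp = 2340.
Q = p + u: δQ = √(δp² + δu²) = √(5.5e+06 + 4.12e+06) = 3100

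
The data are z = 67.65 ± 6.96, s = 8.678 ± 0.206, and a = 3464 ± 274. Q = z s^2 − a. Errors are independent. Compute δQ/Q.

0.392

Let p = z·s^2 = 5095. δp/p = √((1·δz/z)² + (2·δs/s)²) = √(0.0106 + 0.00225) = 0.113, so δp = 577.
Q = p − a: δQ = √(δp² + δa²) = √(3.33e+05 + 75100) = 639
Q = 1631, so δQ/Q = 639/1631 = 0.392.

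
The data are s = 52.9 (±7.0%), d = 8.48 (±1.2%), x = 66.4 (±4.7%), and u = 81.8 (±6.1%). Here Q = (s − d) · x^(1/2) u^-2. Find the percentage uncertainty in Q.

Let w = s − d = 44.4. δw = √(δs² + δd²) = √(13.7 + 0.0104) = 3.70, so δw/w = 0.0834.
Q is then a monomial in w, x, u:
δQ/Q = √((δw/w)² + (½·δx/x)² + (-2·δu/u)²) = √(0.00695 + 0.000552 + 0.0149) = 0.150

15.0%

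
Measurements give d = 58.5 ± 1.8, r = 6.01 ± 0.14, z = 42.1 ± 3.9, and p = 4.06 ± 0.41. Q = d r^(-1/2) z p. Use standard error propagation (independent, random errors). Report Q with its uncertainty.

4080 ± 575

Each factor contributes (exponent × relative error)² to (δQ/Q)²:
  (1·δd/d)² = (1×0.0308)² = 0.000947;  (−½·δr/r)² = (-0.5×0.0233)² = 0.000136;  (1·δz/z)² = (1×0.0926)² = 0.00858;  (1·δp/p)² = (1×0.101)² = 0.0102
δQ/Q = √(0.0199) = 0.141
Q = 4080, so δQ = 0.141 × 4080 = 575.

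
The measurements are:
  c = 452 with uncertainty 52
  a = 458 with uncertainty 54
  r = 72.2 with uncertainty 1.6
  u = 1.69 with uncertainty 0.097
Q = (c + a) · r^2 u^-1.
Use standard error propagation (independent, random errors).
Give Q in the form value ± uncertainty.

Let w = c + a = 910. δw = √(δc² + δa²) = √(2700 + 2920) = 75.0, so δw/w = 0.0824.
Q is then a monomial in w, r, u:
δQ/Q = √((δw/w)² + (2·δr/r)² + (-1·δu/u)²) = √(0.00679 + 0.00196 + 0.00329) = 0.110
Q = 2.81e+06, so δQ = 0.110 × 2.81e+06 = 3.08e+05.

(2.81 ± 0.308) × 10^6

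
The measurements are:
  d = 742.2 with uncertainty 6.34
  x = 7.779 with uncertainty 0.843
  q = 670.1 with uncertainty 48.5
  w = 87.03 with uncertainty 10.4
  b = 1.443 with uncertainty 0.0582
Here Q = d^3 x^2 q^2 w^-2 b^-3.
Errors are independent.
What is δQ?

1.83e+11

Relative error in a monomial: (δQ/Q)² = Σ (nᵢ · δxᵢ/xᵢ)².
  (3·δd/d)² = (3×0.00854)² = 0.000657;  (2·δx/x)² = (2×0.108)² = 0.0470;  (2·δq/q)² = (2×0.0724)² = 0.0210;  (-2·δw/w)² = (-2×0.119)² = 0.0571;  (-3·δb/b)² = (-3×0.0403)² = 0.0146
δQ/Q = √(0.140) = 0.375
Q = 4.881e+11, so δQ = 0.375 × 4.881e+11 = 1.83e+11.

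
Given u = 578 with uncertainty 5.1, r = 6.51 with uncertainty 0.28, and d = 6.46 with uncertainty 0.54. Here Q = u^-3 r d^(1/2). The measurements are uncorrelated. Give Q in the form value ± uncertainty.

Q is a product of powers, so relative uncertainties combine in quadrature:
  (-3·δu/u)² = (-3×0.00882)² = 0.000701;  (1·δr/r)² = (1×0.0430)² = 0.00185;  (½·δd/d)² = (0.5×0.0836)² = 0.00175
δQ/Q = √(0.00430) = 0.0656
Q = 8.57e-08, so δQ = 0.0656 × 8.57e-08 = 5.62e-09.

(8.57 ± 0.562) × 10^-8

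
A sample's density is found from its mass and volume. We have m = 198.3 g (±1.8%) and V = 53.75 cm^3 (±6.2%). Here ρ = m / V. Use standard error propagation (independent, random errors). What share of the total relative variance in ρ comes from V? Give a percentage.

92.2%

(δρ/ρ)² = (1·δm/m)² + (-1·δV/V)²
  m term: (1×0.0180)² = 0.000324
  V term: (-1×0.0620)² = 0.00384
Total = 0.00417. Share from V = 0.00384/0.00417 = 0.922.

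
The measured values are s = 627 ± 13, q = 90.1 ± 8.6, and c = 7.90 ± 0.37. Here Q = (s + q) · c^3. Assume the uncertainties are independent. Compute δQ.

Let u = s + q = 717. δu = √(δs² + δq²) = √(169 + 74.0) = 15.6, so δu/u = 0.0217.
Q is then a monomial in u, c:
δQ/Q = √((δu/u)² + (3·δc/c)²) = √(0.000472 + 0.0197) = 0.142
Q = 3.54e+05, so δQ = 0.142 × 3.54e+05 = 50300.

50300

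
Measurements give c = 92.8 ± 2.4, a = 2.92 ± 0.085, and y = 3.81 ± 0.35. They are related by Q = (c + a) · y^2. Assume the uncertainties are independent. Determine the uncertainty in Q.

258

Let u = c + a = 95.7. δu = √(δc² + δa²) = √(5.76 + 0.00723) = 2.40, so δu/u = 0.0251.
Q is then a monomial in u, y:
δQ/Q = √((δu/u)² + (2·δy/y)²) = √(0.000629 + 0.0338) = 0.185
Q = 1390, so δQ = 0.185 × 1390 = 258.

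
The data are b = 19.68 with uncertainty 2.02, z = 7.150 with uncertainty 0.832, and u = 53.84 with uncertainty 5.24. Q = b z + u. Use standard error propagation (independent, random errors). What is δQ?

Let p = b·z = 140.7. δp/p = √((1·δb/b)² + (1·δz/z)²) = √(0.0105 + 0.0135) = 0.155, so δp = 21.8.
Q = p + u: δQ = √(δp² + δu²) = √(477 + 27.5) = 22.5

22.5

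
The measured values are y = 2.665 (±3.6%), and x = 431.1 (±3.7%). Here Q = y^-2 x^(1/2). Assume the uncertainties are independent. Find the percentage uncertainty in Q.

Each factor contributes (exponent × relative error)² to (δQ/Q)²:
  (-2·δy/y)² = (-2×0.0360)² = 0.00518;  (½·δx/x)² = (0.5×0.0370)² = 0.000342
δQ/Q = √(0.00553) = 0.0743

7.43%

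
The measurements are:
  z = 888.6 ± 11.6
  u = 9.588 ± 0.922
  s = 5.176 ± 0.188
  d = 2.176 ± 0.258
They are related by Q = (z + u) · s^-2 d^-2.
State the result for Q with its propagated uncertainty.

7.080 ± 1.76

Let w = z + u = 898.2. δw = √(δz² + δu²) = √(135 + 0.850) = 11.6, so δw/w = 0.0130.
Q is then a monomial in w, s, d:
δQ/Q = √((δw/w)² + (-2·δs/s)² + (-2·δd/d)²) = √(0.000168 + 0.00528 + 0.0562) = 0.248
Q = 7.080, so δQ = 0.248 × 7.080 = 1.76.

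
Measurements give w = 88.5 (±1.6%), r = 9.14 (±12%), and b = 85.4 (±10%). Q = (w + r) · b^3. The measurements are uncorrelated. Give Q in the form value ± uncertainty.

Let u = w + r = 97.6. δu = √(δw² + δr²) = √(2.01 + 1.20) = 1.79, so δu/u = 0.0183.
Q is then a monomial in u, b:
δQ/Q = √((δu/u)² + (3·δb/b)²) = √(0.000336 + 0.0900) = 0.301
Q = 6.08e+07, so δQ = 0.301 × 6.08e+07 = 1.83e+07.

(6.08 ± 1.83) × 10^7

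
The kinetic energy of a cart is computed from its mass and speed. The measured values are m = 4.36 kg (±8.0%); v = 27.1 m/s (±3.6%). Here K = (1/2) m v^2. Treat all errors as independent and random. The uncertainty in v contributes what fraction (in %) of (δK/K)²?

44.8%

(δK/K)² = (1·δm/m)² + (2·δv/v)²
  m term: (1×0.0800)² = 0.00640
  v term: (2×0.0360)² = 0.00518
Total = 0.0116. Share from v = 0.00518/0.0116 = 0.448.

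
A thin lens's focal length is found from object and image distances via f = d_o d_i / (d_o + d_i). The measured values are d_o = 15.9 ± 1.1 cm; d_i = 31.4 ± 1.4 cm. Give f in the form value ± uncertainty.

∂f/∂d_o = (d_i/(d_o+d_i))² = 0.441;  ∂f/∂d_i = (d_o/(d_o+d_i))² = 0.113
δf = √((∂f/∂d_o · δd_o)² + (∂f/∂d_i · δd_i)²) = √(0.235 + 0.0250) = 0.510 cm
f = 10.6 cm.

10.6 ± 0.510 cm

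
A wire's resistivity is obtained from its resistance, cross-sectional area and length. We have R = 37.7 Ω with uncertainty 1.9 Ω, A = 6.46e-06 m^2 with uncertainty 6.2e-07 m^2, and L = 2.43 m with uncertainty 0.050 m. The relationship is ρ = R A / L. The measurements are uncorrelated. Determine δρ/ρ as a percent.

11.0%

Relative error in a monomial: (δρ/ρ)² = Σ (nᵢ · δxᵢ/xᵢ)².
  (1·δR/R)² = (1×0.0504)² = 0.00254;  (1·δA/A)² = (1×0.0960)² = 0.00921;  (-1·δL/L)² = (-1×0.0206)² = 0.000423
δρ/ρ = √(0.0122) = 0.110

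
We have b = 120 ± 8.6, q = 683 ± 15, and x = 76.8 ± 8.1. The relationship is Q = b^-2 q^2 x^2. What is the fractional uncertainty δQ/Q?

Since Q is a product/quotient, work with relative uncertainties:
  (-2·δb/b)² = (-2×0.0717)² = 0.0205;  (2·δq/q)² = (2×0.0220)² = 0.00193;  (2·δx/x)² = (2×0.105)² = 0.0445
δQ/Q = √(0.0670) = 0.259

0.259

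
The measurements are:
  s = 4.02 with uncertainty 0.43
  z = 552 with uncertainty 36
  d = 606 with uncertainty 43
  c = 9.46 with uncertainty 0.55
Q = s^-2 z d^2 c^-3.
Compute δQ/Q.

Each factor contributes (exponent × relative error)² to (δQ/Q)²:
  (-2·δs/s)² = (-2×0.107)² = 0.0458;  (1·δz/z)² = (1×0.0652)² = 0.00425;  (2·δd/d)² = (2×0.0710)² = 0.0201;  (-3·δc/c)² = (-3×0.0581)² = 0.0304
δQ/Q = √(0.101) = 0.317

0.317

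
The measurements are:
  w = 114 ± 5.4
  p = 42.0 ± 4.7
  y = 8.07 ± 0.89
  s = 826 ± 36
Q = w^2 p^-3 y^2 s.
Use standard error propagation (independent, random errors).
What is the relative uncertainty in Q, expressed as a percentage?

Relative error in a monomial: (δQ/Q)² = Σ (nᵢ · δxᵢ/xᵢ)².
  (2·δw/w)² = (2×0.0474)² = 0.00898;  (-3·δp/p)² = (-3×0.112)² = 0.113;  (2·δy/y)² = (2×0.110)² = 0.0487;  (1·δs/s)² = (1×0.0436)² = 0.00190
δQ/Q = √(0.172) = 0.415

41.5%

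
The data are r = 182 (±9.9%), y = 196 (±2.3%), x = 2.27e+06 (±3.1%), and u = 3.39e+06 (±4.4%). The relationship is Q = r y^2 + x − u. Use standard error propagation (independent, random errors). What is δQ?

Let p = r·y^2 = 6.99e+06. δp/p = √((1·δr/r)² + (2·δy/y)²) = √(0.00980 + 0.00212) = 0.109, so δp = 7.63e+05.
Q = p + x − u: δQ = √(δp² + δx² + δu²) = √(5.83e+11 + 4.95e+09 + 2.22e+10) = 7.81e+05

7.81e+05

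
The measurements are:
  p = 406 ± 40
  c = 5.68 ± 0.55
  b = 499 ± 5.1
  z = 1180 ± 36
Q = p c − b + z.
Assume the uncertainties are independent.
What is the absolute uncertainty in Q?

321

Let w = p·c = 2310. δw/w = √((1·δp/p)² + (1·δc/c)²) = √(0.00971 + 0.00938) = 0.138, so δw = 319.
Q = w − b + z: δQ = √(δw² + δb² + δz²) = √(1.01e+05 + 26.0 + 1300) = 321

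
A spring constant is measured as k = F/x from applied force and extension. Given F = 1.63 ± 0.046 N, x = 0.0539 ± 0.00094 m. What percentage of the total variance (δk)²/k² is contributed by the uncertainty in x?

27.6%

(δk/k)² = (1·δF/F)² + (-1·δx/x)²
  F term: (1×0.0282)² = 0.000796
  x term: (-1×0.0174)² = 0.000304
Total = 0.00110. Share from x = 0.000304/0.00110 = 0.276.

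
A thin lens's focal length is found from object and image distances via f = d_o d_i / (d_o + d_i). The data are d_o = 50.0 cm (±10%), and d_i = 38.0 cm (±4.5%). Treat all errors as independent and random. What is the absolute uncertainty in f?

1.08 cm

∂f/∂d_o = (d_i/(d_o+d_i))² = 0.186;  ∂f/∂d_i = (d_o/(d_o+d_i))² = 0.323
δf = √((∂f/∂d_o · δd_o)² + (∂f/∂d_i · δd_i)²) = √(0.869 + 0.305) = 1.08 cm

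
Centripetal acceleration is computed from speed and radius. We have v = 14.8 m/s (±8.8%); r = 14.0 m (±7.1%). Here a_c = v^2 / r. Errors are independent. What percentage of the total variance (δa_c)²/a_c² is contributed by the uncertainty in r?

14.0%

(δa_c/a_c)² = (2·δv/v)² + (-1·δr/r)²
  v term: (2×0.0880)² = 0.0310
  r term: (-1×0.0710)² = 0.00504
Total = 0.0360. Share from r = 0.00504/0.0360 = 0.140.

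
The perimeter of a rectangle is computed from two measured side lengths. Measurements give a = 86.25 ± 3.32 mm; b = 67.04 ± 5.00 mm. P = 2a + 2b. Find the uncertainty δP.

Each term contributes (cᵢ δxᵢ)² to (δP)²:
  (2·δa)² = 44.1;  (2·δb)² = 100
δP = √(144) = 12.0 mm

12.0 mm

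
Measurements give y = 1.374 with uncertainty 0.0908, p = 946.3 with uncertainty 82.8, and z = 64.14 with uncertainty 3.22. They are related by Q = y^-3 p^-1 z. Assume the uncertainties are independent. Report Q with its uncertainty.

Each factor contributes (exponent × relative error)² to (δQ/Q)²:
  (-3·δy/y)² = (-3×0.0661)² = 0.0393;  (-1·δp/p)² = (-1×0.0875)² = 0.00766;  (1·δz/z)² = (1×0.0502)² = 0.00252
δQ/Q = √(0.0495) = 0.222
Q = 0.02613, so δQ = 0.222 × 0.02613 = 0.00581.

0.02613 ± 0.00581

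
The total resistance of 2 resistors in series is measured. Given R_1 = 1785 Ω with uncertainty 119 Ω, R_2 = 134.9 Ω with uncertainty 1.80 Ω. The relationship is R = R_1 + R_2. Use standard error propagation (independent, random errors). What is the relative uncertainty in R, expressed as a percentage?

6.20%

For a sum/difference, combine absolute errors in quadrature:
  (δR_1)² = 14200;  (δR_2)² = 3.24
δR = √(14200) = 119 Ω
R = 1920 Ω, so δR/R = 119/1920 = 0.0620.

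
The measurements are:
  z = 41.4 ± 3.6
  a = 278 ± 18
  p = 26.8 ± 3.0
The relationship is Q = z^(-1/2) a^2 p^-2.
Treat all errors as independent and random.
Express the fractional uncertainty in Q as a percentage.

26.2%

Each factor contributes (exponent × relative error)² to (δQ/Q)²:
  (−½·δz/z)² = (-0.5×0.0870)² = 0.00189;  (2·δa/a)² = (2×0.0647)² = 0.0168;  (-2·δp/p)² = (-2×0.112)² = 0.0501
δQ/Q = √(0.0688) = 0.262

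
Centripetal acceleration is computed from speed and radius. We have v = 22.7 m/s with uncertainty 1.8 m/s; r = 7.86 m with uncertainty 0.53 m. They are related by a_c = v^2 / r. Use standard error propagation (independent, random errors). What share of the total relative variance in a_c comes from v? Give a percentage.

84.7%

(δa_c/a_c)² = (2·δv/v)² + (-1·δr/r)²
  v term: (2×0.0793)² = 0.0252
  r term: (-1×0.0674)² = 0.00455
Total = 0.0297. Share from v = 0.0252/0.0297 = 0.847.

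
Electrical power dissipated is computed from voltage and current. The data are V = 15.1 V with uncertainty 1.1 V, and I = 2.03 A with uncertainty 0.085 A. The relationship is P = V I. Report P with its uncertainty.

30.7 ± 2.58 W

Products/powers → add relative errors in quadrature, weighted by exponent:
  (1·δV/V)² = (1×0.0728)² = 0.00531;  (1·δI/I)² = (1×0.0419)² = 0.00175
δP/P = √(0.00706) = 0.0840
P = 30.7 W, so δP = 0.0840 × 30.7 = 2.58 W.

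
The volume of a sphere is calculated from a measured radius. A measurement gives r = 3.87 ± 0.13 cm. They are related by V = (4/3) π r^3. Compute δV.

24.5 cm^3

Since V is a product/quotient, work with relative uncertainties:
  (3·δr/r)² = (3×0.0336)² = 0.0102
δV/V = √(0.0102) = 0.101
V = 243 cm^3, so δV = 0.101 × 243 = 24.5 cm^3.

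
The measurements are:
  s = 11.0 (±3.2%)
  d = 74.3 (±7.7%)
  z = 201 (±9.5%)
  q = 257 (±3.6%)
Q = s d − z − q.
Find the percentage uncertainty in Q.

Let p = s·d = 817. δp/p = √((1·δs/s)² + (1·δd/d)²) = √(0.00102 + 0.00593) = 0.0834, so δp = 68.2.
Q = p − z − q: δQ = √(δp² + δz² + δq²) = √(4640 + 365 + 85.6) = 71.4
Q = 359, so δQ/Q = 71.4/359 = 0.199.

19.9%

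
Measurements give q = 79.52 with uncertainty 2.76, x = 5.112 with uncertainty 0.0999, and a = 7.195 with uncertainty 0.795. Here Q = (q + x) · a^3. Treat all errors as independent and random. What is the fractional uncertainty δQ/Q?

Let u = q + x = 84.63. δu = √(δq² + δx²) = √(7.62 + 0.00998) = 2.76, so δu/u = 0.0326.
Q is then a monomial in u, a:
δQ/Q = √((δu/u)² + (3·δa/a)²) = √(0.00106 + 0.110) = 0.333

0.333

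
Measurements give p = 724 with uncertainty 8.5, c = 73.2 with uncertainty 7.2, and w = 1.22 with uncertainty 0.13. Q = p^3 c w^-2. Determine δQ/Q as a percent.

Q is a product of powers, so relative uncertainties combine in quadrature:
  (3·δp/p)² = (3×0.0117)² = 0.00124;  (1·δc/c)² = (1×0.0984)² = 0.00967;  (-2·δw/w)² = (-2×0.107)² = 0.0454
δQ/Q = √(0.0563) = 0.237

23.7%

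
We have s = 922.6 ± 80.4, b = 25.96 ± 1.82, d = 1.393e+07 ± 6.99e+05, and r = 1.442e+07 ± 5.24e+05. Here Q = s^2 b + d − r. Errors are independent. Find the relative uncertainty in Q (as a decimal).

0.196

Let p = s^2·b = 2.21e+07. δp/p = √((2·δs/s)² + (1·δb/b)²) = √(0.0304 + 0.00492) = 0.188, so δp = 4.15e+06.
Q = p + d − r: δQ = √(δp² + δd² + δr²) = √(1.72e+13 + 4.89e+11 + 2.75e+11) = 4.24e+06
Q = 2.161e+07, so δQ/Q = 4.24e+06/2.161e+07 = 0.196.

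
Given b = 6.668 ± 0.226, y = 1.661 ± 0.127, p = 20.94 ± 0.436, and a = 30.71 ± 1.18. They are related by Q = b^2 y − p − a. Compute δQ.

Let w = b^2·y = 73.85. δw/w = √((2·δb/b)² + (1·δy/y)²) = √(0.00460 + 0.00585) = 0.102, so δw = 7.55.
Q = w − p − a: δQ = √(δw² + δp² + δa²) = √(56.9 + 0.190 + 1.39) = 7.65

7.65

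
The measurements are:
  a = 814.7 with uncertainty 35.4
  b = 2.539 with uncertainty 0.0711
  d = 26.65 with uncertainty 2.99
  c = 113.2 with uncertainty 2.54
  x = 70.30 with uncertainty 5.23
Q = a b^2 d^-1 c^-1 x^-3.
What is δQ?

1.31e-06

Products/powers → add relative errors in quadrature, weighted by exponent:
  (1·δa/a)² = (1×0.0435)² = 0.00189;  (2·δb/b)² = (2×0.0280)² = 0.00314;  (-1·δd/d)² = (-1×0.112)² = 0.0126;  (-1·δc/c)² = (-1×0.0224)² = 0.000503;  (-3·δx/x)² = (-3×0.0744)² = 0.0498
δQ/Q = √(0.0679) = 0.261
Q = 5.011e-06, so δQ = 0.261 × 5.011e-06 = 1.31e-06.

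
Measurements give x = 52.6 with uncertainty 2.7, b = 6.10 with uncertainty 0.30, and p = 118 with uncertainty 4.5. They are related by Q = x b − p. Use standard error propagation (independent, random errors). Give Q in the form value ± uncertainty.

Let w = x·b = 321. δw/w = √((1·δx/x)² + (1·δb/b)²) = √(0.00263 + 0.00242) = 0.0711, so δw = 22.8.
Q = w − p: δQ = √(δw² + δp²) = √(520 + 20.2) = 23.2
Q = 203.

203 ± 23.2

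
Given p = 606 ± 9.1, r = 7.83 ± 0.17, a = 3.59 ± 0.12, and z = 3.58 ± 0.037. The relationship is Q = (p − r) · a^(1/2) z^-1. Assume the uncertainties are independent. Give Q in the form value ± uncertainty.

317 ± 7.87

Let u = p − r = 598. δu = √(δp² + δr²) = √(82.8 + 0.0289) = 9.10, so δu/u = 0.0152.
Q is then a monomial in u, a, z:
δQ/Q = √((δu/u)² + (½·δa/a)² + (-1·δz/z)²) = √(0.000232 + 0.000279 + 0.000107) = 0.0249
Q = 317, so δQ = 0.0249 × 317 = 7.87.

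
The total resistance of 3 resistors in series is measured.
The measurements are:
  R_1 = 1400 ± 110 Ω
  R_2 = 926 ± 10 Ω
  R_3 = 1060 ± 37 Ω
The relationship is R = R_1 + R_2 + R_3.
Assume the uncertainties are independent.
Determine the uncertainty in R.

116 Ω

For a sum/difference, combine absolute errors in quadrature:
  (δR_1)² = 12100;  (δR_2)² = 100;  (δR_3)² = 1370
δR = √(13600) = 116 Ω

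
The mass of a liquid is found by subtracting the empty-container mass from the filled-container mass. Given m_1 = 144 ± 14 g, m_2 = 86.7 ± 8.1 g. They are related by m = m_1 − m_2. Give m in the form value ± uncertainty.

Absolute uncertainties add in quadrature for a linear combination:
  (δm_1)² = 196;  (δm_2)² = 65.6
δm = √(262) = 16.2 g
m = 57.3 g.

57.3 ± 16.2 g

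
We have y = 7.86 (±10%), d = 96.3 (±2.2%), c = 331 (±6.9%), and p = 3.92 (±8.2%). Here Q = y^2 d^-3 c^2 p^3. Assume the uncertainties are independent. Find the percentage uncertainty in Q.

35.2%

Q is a product of powers, so relative uncertainties combine in quadrature:
  (2·δy/y)² = (2×0.100)² = 0.0400;  (-3·δd/d)² = (-3×0.0220)² = 0.00436;  (2·δc/c)² = (2×0.0690)² = 0.0190;  (3·δp/p)² = (3×0.0820)² = 0.0605
δQ/Q = √(0.124) = 0.352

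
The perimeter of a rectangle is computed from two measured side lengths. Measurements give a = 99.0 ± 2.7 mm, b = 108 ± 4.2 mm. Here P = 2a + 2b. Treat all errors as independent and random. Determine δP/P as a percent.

P is a linear combination, so absolute uncertainties add in quadrature:
  (2·δa)² = 29.2;  (2·δb)² = 70.6
δP = √(99.7) = 9.99 mm
P = 414 mm, so δP/P = 9.99/414 = 0.0241.

2.41%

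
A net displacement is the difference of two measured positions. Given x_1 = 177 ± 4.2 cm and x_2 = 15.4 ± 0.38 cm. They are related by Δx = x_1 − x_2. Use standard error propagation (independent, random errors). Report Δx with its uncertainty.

For a sum/difference, combine absolute errors in quadrature:
  (δx_1)² = 17.6;  (δx_2)² = 0.144
δΔx = √(17.8) = 4.22 cm
Δx = 162 cm.

162 ± 4.22 cm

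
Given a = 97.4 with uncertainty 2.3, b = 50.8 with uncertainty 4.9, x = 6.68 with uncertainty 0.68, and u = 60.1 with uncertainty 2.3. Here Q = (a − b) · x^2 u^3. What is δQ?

Let w = a − b = 46.6. δw = √(δa² + δb²) = √(5.29 + 24.0) = 5.41, so δw/w = 0.116.
Q is then a monomial in w, x, u:
δQ/Q = √((δw/w)² + (2·δx/x)² + (3·δu/u)²) = √(0.0135 + 0.0415 + 0.0132) = 0.261
Q = 4.51e+08, so δQ = 0.261 × 4.51e+08 = 1.18e+08.

1.18e+08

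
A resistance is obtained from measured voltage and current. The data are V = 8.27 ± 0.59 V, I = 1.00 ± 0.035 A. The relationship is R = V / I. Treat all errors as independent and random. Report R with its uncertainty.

8.27 ± 0.657 Ω

Products/powers → add relative errors in quadrature, weighted by exponent:
  (1·δV/V)² = (1×0.0713)² = 0.00509;  (-1·δI/I)² = (-1×0.0350)² = 0.00123
δR/R = √(0.00631) = 0.0795
R = 8.27 Ω, so δR = 0.0795 × 8.27 = 0.657 Ω.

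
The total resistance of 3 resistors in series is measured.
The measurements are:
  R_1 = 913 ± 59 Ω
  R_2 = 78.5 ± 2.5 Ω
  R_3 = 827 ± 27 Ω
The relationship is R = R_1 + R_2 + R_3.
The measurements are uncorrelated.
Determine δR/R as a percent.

3.57%

Absolute uncertainties add in quadrature for a linear combination:
  (δR_1)² = 3480;  (δR_2)² = 6.25;  (δR_3)² = 729
δR = √(4220) = 64.9 Ω
R = 1820 Ω, so δR/R = 64.9/1820 = 0.0357.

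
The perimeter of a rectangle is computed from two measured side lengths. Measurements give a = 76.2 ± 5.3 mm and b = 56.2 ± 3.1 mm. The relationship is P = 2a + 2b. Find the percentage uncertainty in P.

4.64%

Each term contributes (cᵢ δxᵢ)² to (δP)²:
  (2·δa)² = 112;  (2·δb)² = 38.4
δP = √(151) = 12.3 mm
P = 265 mm, so δP/P = 12.3/265 = 0.0464.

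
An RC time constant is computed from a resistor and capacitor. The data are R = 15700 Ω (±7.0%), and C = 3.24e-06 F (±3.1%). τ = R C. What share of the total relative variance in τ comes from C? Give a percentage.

(δτ/τ)² = (1·δR/R)² + (1·δC/C)²
  R term: (1×0.0700)² = 0.00490
  C term: (1×0.0310)² = 0.000961
Total = 0.00586. Share from C = 0.000961/0.00586 = 0.164.

16.4%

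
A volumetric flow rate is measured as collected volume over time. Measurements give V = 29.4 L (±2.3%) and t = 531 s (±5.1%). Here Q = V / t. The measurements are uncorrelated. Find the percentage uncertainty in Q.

5.59%

For a monomial Q ∝ V, t^-1, fractional errors add in quadrature:
  (1·δV/V)² = (1×0.0230)² = 0.000529;  (-1·δt/t)² = (-1×0.0510)² = 0.00260
δQ/Q = √(0.00313) = 0.0559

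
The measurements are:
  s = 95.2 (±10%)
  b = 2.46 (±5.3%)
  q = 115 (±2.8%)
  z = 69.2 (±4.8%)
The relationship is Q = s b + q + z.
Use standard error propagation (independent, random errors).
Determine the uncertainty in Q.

Let p = s·b = 234. δp/p = √((1·δs/s)² + (1·δb/b)²) = √(0.0100 + 0.00281) = 0.113, so δp = 26.5.
Q = p + q + z: δQ = √(δp² + δq² + δz²) = √(703 + 10.4 + 11.0) = 26.9

26.9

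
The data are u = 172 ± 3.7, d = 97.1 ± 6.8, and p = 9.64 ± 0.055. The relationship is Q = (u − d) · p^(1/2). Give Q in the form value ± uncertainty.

233 ± 24.0

Let w = u − d = 74.9. δw = √(δu² + δd²) = √(13.7 + 46.2) = 7.74, so δw/w = 0.103.
Q is then a monomial in w, p:
δQ/Q = √((δw/w)² + (½·δp/p)²) = √(0.0107 + 8.14e-06) = 0.103
Q = 233, so δQ = 0.103 × 233 = 24.0.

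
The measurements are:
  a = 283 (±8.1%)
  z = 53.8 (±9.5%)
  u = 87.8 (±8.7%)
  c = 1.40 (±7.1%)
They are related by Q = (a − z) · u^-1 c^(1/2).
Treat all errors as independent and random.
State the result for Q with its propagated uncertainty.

3.09 ± 0.429

Let w = a − z = 229. δw = √(δa² + δz²) = √(525 + 26.1) = 23.5, so δw/w = 0.102.
Q is then a monomial in w, u, c:
δQ/Q = √((δw/w)² + (-1·δu/u)² + (½·δc/c)²) = √(0.0105 + 0.00757 + 0.00126) = 0.139
Q = 3.09, so δQ = 0.139 × 3.09 = 0.429.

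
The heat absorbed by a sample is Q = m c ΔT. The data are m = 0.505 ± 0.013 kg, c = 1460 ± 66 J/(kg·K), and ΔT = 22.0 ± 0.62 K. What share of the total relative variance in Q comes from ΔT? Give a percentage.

22.7%

(δQ/Q)² = (1·δm/m)² + (1·δc/c)² + (1·δΔT/ΔT)²
  m term: (1×0.0257)² = 0.000663
  c term: (1×0.0452)² = 0.00204
  ΔT term: (1×0.0282)² = 0.000794
Total = 0.00350. Share from ΔT = 0.000794/0.00350 = 0.227.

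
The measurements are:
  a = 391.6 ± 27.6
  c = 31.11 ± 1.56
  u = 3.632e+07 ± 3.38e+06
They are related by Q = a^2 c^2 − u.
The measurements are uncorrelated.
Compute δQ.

2.59e+07

Let p = a^2·c^2 = 1.484e+08. δp/p = √((2·δa/a)² + (2·δc/c)²) = √(0.0199 + 0.0101) = 0.173, so δp = 2.57e+07.
Q = p − u: δQ = √(δp² + δu²) = √(6.59e+14 + 1.14e+13) = 2.59e+07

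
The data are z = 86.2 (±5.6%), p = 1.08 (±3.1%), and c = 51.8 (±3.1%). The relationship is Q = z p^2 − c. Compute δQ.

8.55

Let w = z·p^2 = 101. δw/w = √((1·δz/z)² + (2·δp/p)²) = √(0.00314 + 0.00384) = 0.0835, so δw = 8.40.
Q = w − c: δQ = √(δw² + δc²) = √(70.6 + 2.58) = 8.55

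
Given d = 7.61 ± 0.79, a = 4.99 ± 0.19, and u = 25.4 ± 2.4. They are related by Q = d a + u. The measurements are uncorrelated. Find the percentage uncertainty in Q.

7.63%

Let p = d·a = 38.0. δp/p = √((1·δd/d)² + (1·δa/a)²) = √(0.0108 + 0.00145) = 0.111, so δp = 4.20.
Q = p + u: δQ = √(δp² + δu²) = √(17.6 + 5.76) = 4.84
Q = 63.4, so δQ/Q = 4.84/63.4 = 0.0763.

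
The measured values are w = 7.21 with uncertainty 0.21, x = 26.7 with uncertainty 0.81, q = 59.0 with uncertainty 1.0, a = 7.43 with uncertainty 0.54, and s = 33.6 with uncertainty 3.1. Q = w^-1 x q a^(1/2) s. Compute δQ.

Since Q is a product/quotient, work with relative uncertainties:
  (-1·δw/w)² = (-1×0.0291)² = 0.000848;  (1·δx/x)² = (1×0.0303)² = 0.000920;  (1·δq/q)² = (1×0.0169)² = 0.000287;  (½·δa/a)² = (0.5×0.0727)² = 0.00132;  (1·δs/s)² = (1×0.0923)² = 0.00851
δQ/Q = √(0.0119) = 0.109
Q = 20000, so δQ = 0.109 × 20000 = 2180.

2180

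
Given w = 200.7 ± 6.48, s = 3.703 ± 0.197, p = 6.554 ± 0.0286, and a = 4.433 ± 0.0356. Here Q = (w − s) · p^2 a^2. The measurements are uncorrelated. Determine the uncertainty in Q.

6260

Let u = w − s = 197.0. δu = √(δw² + δs²) = √(42.0 + 0.0388) = 6.48, so δu/u = 0.0329.
Q is then a monomial in u, p, a:
δQ/Q = √((δu/u)² + (2·δp/p)² + (2·δa/a)²) = √(0.00108 + 7.62e-05 + 0.000258) = 0.0376
Q = 166300, so δQ = 0.0376 × 166300 = 6260.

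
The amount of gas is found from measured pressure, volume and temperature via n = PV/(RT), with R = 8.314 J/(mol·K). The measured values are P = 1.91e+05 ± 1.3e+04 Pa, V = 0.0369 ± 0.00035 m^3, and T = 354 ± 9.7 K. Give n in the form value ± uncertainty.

Relative error in a monomial: (δn/n)² = Σ (nᵢ · δxᵢ/xᵢ)².
  (1·δP/P)² = (1×0.0681)² = 0.00463;  (1·δV/V)² = (1×0.00949)² = 9e-05;  (-1·δT/T)² = (-1×0.0274)² = 0.000751
δn/n = √(0.00547) = 0.0740
n = 2.39 mol, so δn = 0.0740 × 2.39 = 0.177 mol.

2.39 ± 0.177 mol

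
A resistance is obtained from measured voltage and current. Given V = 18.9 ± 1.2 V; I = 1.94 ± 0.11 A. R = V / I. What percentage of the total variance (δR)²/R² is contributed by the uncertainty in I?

44.4%

(δR/R)² = (1·δV/V)² + (-1·δI/I)²
  V term: (1×0.0635)² = 0.00403
  I term: (-1×0.0567)² = 0.00322
Total = 0.00725. Share from I = 0.00322/0.00725 = 0.444.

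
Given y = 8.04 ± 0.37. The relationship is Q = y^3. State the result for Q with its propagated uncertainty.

520 ± 71.8

Q ∝ y^3, so δQ/Q = |3| · δy/y = 3 × 0.0460 = 0.138.
Q = 520, so δQ = 0.138 × 520 = 71.8.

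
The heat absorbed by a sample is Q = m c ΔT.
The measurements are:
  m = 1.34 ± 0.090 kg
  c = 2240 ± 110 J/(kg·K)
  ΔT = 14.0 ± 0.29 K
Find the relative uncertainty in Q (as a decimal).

Relative error in a monomial: (δQ/Q)² = Σ (nᵢ · δxᵢ/xᵢ)².
  (1·δm/m)² = (1×0.0672)² = 0.00451;  (1·δc/c)² = (1×0.0491)² = 0.00241;  (1·δΔT/ΔT)² = (1×0.0207)² = 0.000429
δQ/Q = √(0.00735) = 0.0857

0.0857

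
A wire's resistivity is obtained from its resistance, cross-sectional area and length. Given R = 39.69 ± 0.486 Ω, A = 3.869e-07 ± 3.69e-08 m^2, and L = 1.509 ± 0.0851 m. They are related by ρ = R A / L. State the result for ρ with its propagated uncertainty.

(1.018 ± 0.113) × 10^-5 Ω·m

Products/powers → add relative errors in quadrature, weighted by exponent:
  (1·δR/R)² = (1×0.0122)² = 0.000150;  (1·δA/A)² = (1×0.0954)² = 0.00910;  (-1·δL/L)² = (-1×0.0564)² = 0.00318
δρ/ρ = √(0.0124) = 0.111
ρ = 1.018e-05 Ω·m, so δρ = 0.111 × 1.018e-05 = 1.13e-06 Ω·m.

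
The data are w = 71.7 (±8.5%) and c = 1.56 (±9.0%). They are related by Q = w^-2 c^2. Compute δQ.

For a monomial Q ∝ w^-2, c^2, fractional errors add in quadrature:
  (-2·δw/w)² = (-2×0.0850)² = 0.0289;  (2·δc/c)² = (2×0.0900)² = 0.0324
δQ/Q = √(0.0613) = 0.248
Q = 0.000473, so δQ = 0.248 × 0.000473 = 0.000117.

0.000117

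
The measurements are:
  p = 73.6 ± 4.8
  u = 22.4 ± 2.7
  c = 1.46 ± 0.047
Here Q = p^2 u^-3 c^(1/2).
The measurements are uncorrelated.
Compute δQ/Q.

0.385

Q is a product of powers, so relative uncertainties combine in quadrature:
  (2·δp/p)² = (2×0.0652)² = 0.0170;  (-3·δu/u)² = (-3×0.121)² = 0.131;  (½·δc/c)² = (0.5×0.0322)² = 0.000259
δQ/Q = √(0.148) = 0.385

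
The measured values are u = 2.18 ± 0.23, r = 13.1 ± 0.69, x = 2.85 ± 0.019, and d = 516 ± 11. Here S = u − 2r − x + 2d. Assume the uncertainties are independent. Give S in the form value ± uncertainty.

1010 ± 22.0

Each term contributes (cᵢ δxᵢ)² to (δS)²:
  (δu)² = 0.0529;  (2·δr)² = 1.90;  (δx)² = 0.000361;  (2·δd)² = 484
δS = √(486) = 22.0
S = 1010.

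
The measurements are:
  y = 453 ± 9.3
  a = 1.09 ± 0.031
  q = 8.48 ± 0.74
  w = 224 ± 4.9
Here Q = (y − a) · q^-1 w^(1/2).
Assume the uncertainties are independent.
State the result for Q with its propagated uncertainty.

Let u = y − a = 452. δu = √(δy² + δa²) = √(86.5 + 0.000961) = 9.30, so δu/u = 0.0206.
Q is then a monomial in u, q, w:
δQ/Q = √((δu/u)² + (-1·δq/q)² + (½·δw/w)²) = √(0.000424 + 0.00762 + 0.000120) = 0.0903
Q = 798, so δQ = 0.0903 × 798 = 72.0.

798 ± 72.0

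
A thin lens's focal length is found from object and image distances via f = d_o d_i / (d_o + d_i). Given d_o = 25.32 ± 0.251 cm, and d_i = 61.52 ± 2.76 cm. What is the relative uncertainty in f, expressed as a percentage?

1.48%

∂f/∂d_o = (d_i/(d_o+d_i))² = 0.502;  ∂f/∂d_i = (d_o/(d_o+d_i))² = 0.0850
δf = √((∂f/∂d_o · δd_o)² + (∂f/∂d_i · δd_i)²) = √(0.0159 + 0.0551) = 0.266 cm
f = 17.94 cm, so δf/f = 0.266/17.94 = 0.0148.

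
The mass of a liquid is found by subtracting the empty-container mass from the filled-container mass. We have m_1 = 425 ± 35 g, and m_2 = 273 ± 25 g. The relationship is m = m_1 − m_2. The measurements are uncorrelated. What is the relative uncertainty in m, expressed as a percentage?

28.3%

Each term contributes (cᵢ δxᵢ)² to (δm)²:
  (δm_1)² = 1220;  (δm_2)² = 625
δm = √(1850) = 43.0 g
m = 152 g, so δm/m = 43.0/152 = 0.283.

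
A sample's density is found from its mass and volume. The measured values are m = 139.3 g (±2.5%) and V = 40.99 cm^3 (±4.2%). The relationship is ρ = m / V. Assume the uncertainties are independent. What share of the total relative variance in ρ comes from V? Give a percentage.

(δρ/ρ)² = (1·δm/m)² + (-1·δV/V)²
  m term: (1×0.0250)² = 0.000625
  V term: (-1×0.0420)² = 0.00176
Total = 0.00239. Share from V = 0.00176/0.00239 = 0.738.

73.8%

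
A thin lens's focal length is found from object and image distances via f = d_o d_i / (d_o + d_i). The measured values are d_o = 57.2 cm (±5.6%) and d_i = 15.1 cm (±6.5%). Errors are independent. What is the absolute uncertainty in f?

0.630 cm

∂f/∂d_o = (d_i/(d_o+d_i))² = 0.0436;  ∂f/∂d_i = (d_o/(d_o+d_i))² = 0.626
δf = √((∂f/∂d_o · δd_o)² + (∂f/∂d_i · δd_i)²) = √(0.0195 + 0.377) = 0.630 cm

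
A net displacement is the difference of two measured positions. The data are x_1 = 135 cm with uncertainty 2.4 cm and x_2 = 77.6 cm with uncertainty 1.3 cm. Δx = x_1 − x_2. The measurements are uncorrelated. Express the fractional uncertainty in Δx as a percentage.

4.76%

Sums and differences: (δΔx)² = Σ (cᵢ δxᵢ)².
  (δx_1)² = 5.76;  (δx_2)² = 1.69
δΔx = √(7.45) = 2.73 cm
Δx = 57.4 cm, so δΔx/Δx = 2.73/57.4 = 0.0476.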